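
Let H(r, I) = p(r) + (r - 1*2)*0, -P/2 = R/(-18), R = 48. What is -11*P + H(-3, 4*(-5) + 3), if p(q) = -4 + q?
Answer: -197/3 ≈ -65.667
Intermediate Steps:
P = 16/3 (P = -96/(-18) = -96*(-1)/18 = -2*(-8/3) = 16/3 ≈ 5.3333)
H(r, I) = -4 + r (H(r, I) = (-4 + r) + (r - 1*2)*0 = (-4 + r) + (r - 2)*0 = (-4 + r) + (-2 + r)*0 = (-4 + r) + 0 = -4 + r)
-11*P + H(-3, 4*(-5) + 3) = -11*16/3 + (-4 - 3) = -176/3 - 7 = -197/3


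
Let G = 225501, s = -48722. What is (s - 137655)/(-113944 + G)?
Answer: -186377/111557 ≈ -1.6707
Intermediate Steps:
(s - 137655)/(-113944 + G) = (-48722 - 137655)/(-113944 + 225501) = -186377/111557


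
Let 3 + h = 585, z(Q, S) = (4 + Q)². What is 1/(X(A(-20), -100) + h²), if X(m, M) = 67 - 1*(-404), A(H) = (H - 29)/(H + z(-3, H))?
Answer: 1/339195 ≈ 2.9482e-6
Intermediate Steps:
h = 582 (h = -3 + 585 = 582)
A(H) = (-29 + H)/(1 + H) (A(H) = (H - 29)/(H + (4 - 3)²) = (-29 + H)/(H + 1²) = (-29 + H)/(H + 1) = (-29 + H)/(1 + H))
X(m, M) = 471 (X(m, M) = 67 + 404 = 471)
1/(X(A(-20), -100) + h²) = 1/(471 + 582²) = 1/(471 + 338724) = 1/339195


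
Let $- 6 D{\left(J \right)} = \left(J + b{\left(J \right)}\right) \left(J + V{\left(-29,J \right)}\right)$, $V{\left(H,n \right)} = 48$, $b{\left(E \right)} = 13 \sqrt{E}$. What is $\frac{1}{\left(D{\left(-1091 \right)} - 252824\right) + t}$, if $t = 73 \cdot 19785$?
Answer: $\frac{6010973}{6055395486250} - \frac{13559 i \sqrt{1091}}{6055395486250} \approx 9.9266 \cdot 10^{-7} - 7.396 \cdot 10^{-8} i$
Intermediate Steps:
$D{\left(J \right)} = - \frac{\left(48 + J\right) \left(J + 13 \sqrt{J}\right)}{6}$ ($D{\left(J \right)} = - \frac{\left(J + 13 \sqrt{J}\right) \left(J + 48\right)}{6} = - \frac{\left(J + 13 \sqrt{J}\right) \left(48 + J\right)}{6} = - \frac{\left(48 + J\right) \left(J + 13 \sqrt{J}\right)}{6}$)
$t = 1444305$
$\frac{1}{\left(D{\left(-1091 \right)} - 252824\right) + t} = \frac{1}{\left(\left(- 104 \sqrt{-1091} - -8728 - \frac{13 \left(-1091\right)^{\frac{3}{2}}}{6} - \frac{\left(-1091\right)^{2}}{6}\right) - 252824\right) + 1444305} = \frac{1}{\left(\left(- 104 i \sqrt{1091} + 8728 - \frac{13 \left(- 1091 i \sqrt{1091}\right)}{6} - \frac{1190281}{6}\right) - 252824\right) + 1444305} = \frac{1}{\left(\left(- 104 i \sqrt{1091} + 8728 + \frac{14183 i \sqrt{1091}}{6} - \frac{1190281}{6}\right) - 252824\right) + 1444305} = \frac{1}{\left(\left(- \frac{1137913}{6} + \frac{13559 i \sqrt{1091}}{6}\right) - 252824\right) + 1444305} = \frac{1}{\left(- \frac{2654857}{6} + \frac{13559 i \sqrt{1091}}{6}\right) + 1444305} = \frac{1}{\frac{6010973}{6} + \frac{13559 i \sqrt{1091}}{6}}$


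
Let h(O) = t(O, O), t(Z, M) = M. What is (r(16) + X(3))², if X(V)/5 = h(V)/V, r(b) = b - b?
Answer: 25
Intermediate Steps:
h(O) = O
r(b) = 0
X(V) = 5 (X(V) = 5*(V/V) = 5*1 = 5)
(r(16) + X(3))² = (0 + 5)² = 5² = 25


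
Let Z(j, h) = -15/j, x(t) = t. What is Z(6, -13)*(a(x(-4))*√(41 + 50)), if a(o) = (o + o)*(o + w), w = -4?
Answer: -160*√91 ≈ -1526.3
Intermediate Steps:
a(o) = 2*o*(-4 + o) (a(o) = (o + o)*(o - 4) = (2*o)*(-4 + o) = 2*o*(-4 + o))
Z(6, -13)*(a(x(-4))*√(41 + 50)) = (-15/6)*((2*(-4)*(-4 - 4))*√(41 + 50)) = (-15*⅙)*((2*(-4)*(-8))*√91) = -160*√91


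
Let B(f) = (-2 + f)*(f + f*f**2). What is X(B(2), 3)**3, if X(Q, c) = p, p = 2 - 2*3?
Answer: -64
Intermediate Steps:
p = -4 (p = 2 - 6 = -4)
B(f) = (-2 + f)*(f + f**3)
X(Q, c) = -4
X(B(2), 3)**3 = (-4)**3 = -64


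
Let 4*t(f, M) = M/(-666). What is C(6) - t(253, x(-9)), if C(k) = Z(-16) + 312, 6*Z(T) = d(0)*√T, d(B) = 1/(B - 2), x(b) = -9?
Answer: 92351/296 - I/3 ≈ 312.0 - 0.33333*I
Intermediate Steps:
t(f, M) = -M/2664 (t(f, M) = (M/(-666))/4 = (M*(-1/666))/4 = (-M/666)/4 = -M/2664)
d(B) = 1/(-2 + B)
Z(T) = -√T/12 (Z(T) = (√T/(-2 + 0))/6 = (√T/(-2))/6 = (-√T/2)/6 = -√T/12)
C(k) = 312 - I/3 (C(k) = -I/3 + 312 = 312 - I/3)
C(6) - t(253, x(-9)) = (312 - I/3) - (-1)*(-9)/2664 = (312 - I/3) - 1*1/296 = (312 - I/3) - 1/296 = 92351/296 - I/3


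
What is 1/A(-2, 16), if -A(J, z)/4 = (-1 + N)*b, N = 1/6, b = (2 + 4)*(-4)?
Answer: -1/80 ≈ -0.012500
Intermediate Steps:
b = -24 (b = 6*(-4) = -24)
N = ⅙ (N = 1*(⅙) = ⅙ ≈ 0.16667)
A(J, z) = -80 (A(J, z) = -4*(-1 + ⅙)*(-24) = -(-10)*(-24)/3 = -4*20 = -80)
1/A(-2, 16) = 1/(-80) = -1/80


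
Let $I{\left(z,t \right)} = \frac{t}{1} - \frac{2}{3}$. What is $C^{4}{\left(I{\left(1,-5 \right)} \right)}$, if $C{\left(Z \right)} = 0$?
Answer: $0$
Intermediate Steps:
$I{\left(z,t \right)} = - \frac{2}{3} + t$ ($I{\left(z,t \right)} = t 1 - \frac{2}{3} = t - \frac{2}{3} = - \frac{2}{3} + t$)
$C^{4}{\left(I{\left(1,-5 \right)} \right)} = 0^{4} = 0$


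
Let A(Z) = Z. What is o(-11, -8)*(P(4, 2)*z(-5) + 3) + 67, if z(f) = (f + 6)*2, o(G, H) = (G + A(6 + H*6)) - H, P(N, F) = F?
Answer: -248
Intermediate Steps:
o(G, H) = 6 + G + 5*H (o(G, H) = (G + (6 + H*6)) - H = (G + (6 + 6*H)) - H = (6 + G + 6*H) - H = 6 + G + 5*H)
z(f) = 12 + 2*f (z(f) = (6 + f)*2 = 12 + 2*f)
o(-11, -8)*(P(4, 2)*z(-5) + 3) + 67 = (6 - 11 + 5*(-8))*(2*(12 + 2*(-5)) + 3) + 67 = (6 - 11 - 40)*(2*(12 - 10) + 3) + 67 = -45*(2*2 + 3) + 67 = -45*(4 + 3) + 67 = -45*7 + 67 = -315 + 67 = -248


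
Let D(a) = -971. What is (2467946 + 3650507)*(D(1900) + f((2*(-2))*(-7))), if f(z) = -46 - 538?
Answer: -9514194415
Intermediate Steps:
f(z) = -584
(2467946 + 3650507)*(D(1900) + f((2*(-2))*(-7))) = (2467946 + 3650507)*(-971 - 584) = 6118453*(-1555) = -9514194415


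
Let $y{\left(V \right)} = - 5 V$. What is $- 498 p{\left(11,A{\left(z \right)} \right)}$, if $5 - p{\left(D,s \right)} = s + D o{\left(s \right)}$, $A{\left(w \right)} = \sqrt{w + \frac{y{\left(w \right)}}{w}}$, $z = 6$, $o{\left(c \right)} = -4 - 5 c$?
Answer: $-51294$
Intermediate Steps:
$A{\left(w \right)} = \sqrt{-5 + w}$ ($A{\left(w \right)} = \sqrt{w + \frac{\left(-5\right) w}{w}} = \sqrt{w - 5} = \sqrt{-5 + w}$)
$p{\left(D,s \right)} = 5 - s - D \left(-4 - 5 s\right)$ ($p{\left(D,s \right)} = 5 - \left(s + D \left(-4 - 5 s\right)\right) = 5 - s - D \left(-4 - 5 s\right)$)
$- 498 p{\left(11,A{\left(z \right)} \right)} = - 498 \left(5 - \sqrt{-5 + 6} + 11 \left(4 + 5 \sqrt{-5 + 6}\right)\right) = - 498 \left(5 - \sqrt{1} + 11 \left(4 + 5 \sqrt{1}\right)\right) = - 498 \left(5 - 1 + 11 \left(4 + 5 \cdot 1\right)\right) = - 498 \left(5 - 1 + 11 \left(4 + 5\right)\right) = - 498 \left(5 - 1 + 11 \cdot 9\right) = - 498 \left(5 - 1 + 99\right) = \left(-498\right) 103 = -51294$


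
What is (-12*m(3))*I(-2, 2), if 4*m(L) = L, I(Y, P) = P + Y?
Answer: 0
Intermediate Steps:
m(L) = L/4
(-12*m(3))*I(-2, 2) = (-3*3)*(2 - 2) = -12*¾*0 = -9*0 = 0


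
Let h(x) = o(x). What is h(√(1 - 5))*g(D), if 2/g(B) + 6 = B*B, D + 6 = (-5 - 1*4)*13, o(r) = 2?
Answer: 4/15123 ≈ 0.00026450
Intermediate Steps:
h(x) = 2
D = -123 (D = -6 + (-5 - 1*4)*13 = -6 + (-5 - 4)*13 = -6 - 9*13 = -6 - 117 = -123)
g(B) = 2/(-6 + B²) (g(B) = 2/(-6 + B*B) = 2/(-6 + B²))
h(√(1 - 5))*g(D) = 2*(2/(-6 + (-123)²)) = 2*(2/(-6 + 15129)) = 2*(2/15123) = 4/15123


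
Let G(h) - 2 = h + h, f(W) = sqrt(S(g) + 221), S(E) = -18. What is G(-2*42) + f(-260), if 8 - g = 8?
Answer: -166 + sqrt(203) ≈ -151.75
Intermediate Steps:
g = 0 (g = 8 - 1*8 = 8 - 8 = 0)
f(W) = sqrt(203) (f(W) = sqrt(-18 + 221) = sqrt(203))
G(h) = 2 + 2*h (G(h) = 2 + (h + h) = 2 + 2*h)
G(-2*42) + f(-260) = (2 + 2*(-2*42)) + sqrt(203) = (2 + 2*(-84)) + sqrt(203) = (2 - 168) + sqrt(203) = -166 + sqrt(203)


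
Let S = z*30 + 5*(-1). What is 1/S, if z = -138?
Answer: -1/4145 ≈ -0.00024125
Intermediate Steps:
S = -4145 (S = -138*30 + 5*(-1) = -4140 - 5 = -4145)
1/S = 1/(-4145) = -1/4145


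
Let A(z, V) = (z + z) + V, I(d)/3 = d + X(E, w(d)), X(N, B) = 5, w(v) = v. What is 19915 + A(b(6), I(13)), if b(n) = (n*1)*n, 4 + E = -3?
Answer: 20041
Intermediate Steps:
E = -7 (E = -4 - 3 = -7)
b(n) = n² (b(n) = n*n = n²)
I(d) = 15 + 3*d (I(d) = 3*(d + 5) = 3*(5 + d) = 15 + 3*d)
A(z, V) = V + 2*z (A(z, V) = 2*z + V = V + 2*z)
19915 + A(b(6), I(13)) = 19915 + ((15 + 3*13) + 2*6²) = 19915 + ((15 + 39) + 2*36) = 19915 + (54 + 72) = 19915 + 126 = 20041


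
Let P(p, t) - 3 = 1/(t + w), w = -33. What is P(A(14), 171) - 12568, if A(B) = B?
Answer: -1733969/138 ≈ -12565.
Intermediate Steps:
P(p, t) = 3 + 1/(-33 + t) (P(p, t) = 3 + 1/(t - 33) = 3 + 1/(-33 + t))
P(A(14), 171) - 12568 = (-98 + 3*171)/(-33 + 171) - 12568 = (-98 + 513)/138 - 12568 = (1/138)*415 - 12568 = 415/138 - 12568 = -1733969/138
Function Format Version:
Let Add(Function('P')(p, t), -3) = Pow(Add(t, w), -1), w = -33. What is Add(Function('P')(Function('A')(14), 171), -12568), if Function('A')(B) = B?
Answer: Rational(-1733969, 138) ≈ -12565.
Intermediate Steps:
Function('P')(p, t) = Add(3, Pow(Add(-33, t), -1)) (Function('P')(p, t) = Add(3, Pow(Add(t, -33), -1)) = Add(3, Pow(Add(-33, t), -1)))
Add(Function('P')(Function('A')(14), 171), -12568) = Add(Mul(Pow(Add(-33, 171), -1), Add(-98, Mul(3, 171))), -12568) = Add(Mul(Pow(138, -1), Add(-98, 513)), -12568) = Add(Mul(Rational(1, 138), 415), -12568) = Add(Rational(415, 138), -12568) = Rational(-1733969, 138)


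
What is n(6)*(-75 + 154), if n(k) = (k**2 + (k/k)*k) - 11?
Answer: 2449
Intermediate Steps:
n(k) = -11 + k + k**2 (n(k) = (k**2 + 1*k) - 11 = (k**2 + k) - 11 = (k + k**2) - 11 = -11 + k + k**2)
n(6)*(-75 + 154) = (-11 + 6 + 6**2)*(-75 + 154) = (-11 + 6 + 36)*79 = 31*79 = 2449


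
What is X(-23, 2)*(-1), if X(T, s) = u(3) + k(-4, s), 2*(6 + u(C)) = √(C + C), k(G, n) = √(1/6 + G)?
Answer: 6 - √6/2 - I*√138/6 ≈ 4.7753 - 1.9579*I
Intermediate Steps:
k(G, n) = √(⅙ + G)
u(C) = -6 + √2*√C/2 (u(C) = -6 + √(C + C)/2 = -6 + √(2*C)/2 = -6 + (√2*√C)/2 = -6 + √2*√C/2)
X(T, s) = -6 + √6/2 + I*√138/6 (X(T, s) = (-6 + √2*√3/2) + √(6 + 36*(-4))/6 = (-6 + √6/2) + √(6 - 144)/6 = (-6 + √6/2) + √(-138)/6 = (-6 + √6/2) + (I*√138)/6 = (-6 + √6/2) + I*√138/6 = -6 + √6/2 + I*√138/6)
X(-23, 2)*(-1) = (-6 + √6/2 + I*√138/6)*(-1) = 6 - √6/2 - I*√138/6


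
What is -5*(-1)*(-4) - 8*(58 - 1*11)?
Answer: -396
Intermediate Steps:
-5*(-1)*(-4) - 8*(58 - 1*11) = 5*(-4) - 8*(58 - 11) = -20 - 8*47 = -20 - 376 = -396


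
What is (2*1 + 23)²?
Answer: 625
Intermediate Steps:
(2*1 + 23)² = (2 + 23)² = 25² = 625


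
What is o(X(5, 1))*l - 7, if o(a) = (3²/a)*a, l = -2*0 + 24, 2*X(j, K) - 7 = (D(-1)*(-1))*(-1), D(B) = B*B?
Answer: 209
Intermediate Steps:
D(B) = B²
X(j, K) = 4 (X(j, K) = 7/2 + (((-1)²*(-1))*(-1))/2 = 7/2 + ((1*(-1))*(-1))/2 = 7/2 + (-1*(-1))/2 = 7/2 + (½)*1 = 7/2 + ½ = 4)
l = 24 (l = 0 + 24 = 24)
o(a) = 9 (o(a) = (9/a)*a = 9)
o(X(5, 1))*l - 7 = 9*24 - 7 = 216 - 7 = 209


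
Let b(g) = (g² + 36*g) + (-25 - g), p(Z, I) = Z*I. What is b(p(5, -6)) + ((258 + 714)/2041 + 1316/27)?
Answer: -6931525/55107 ≈ -125.78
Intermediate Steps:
p(Z, I) = I*Z
b(g) = -25 + g² + 35*g
b(p(5, -6)) + ((258 + 714)/2041 + 1316/27) = (-25 + (-6*5)² + 35*(-6*5)) + ((258 + 714)/2041 + 1316/27) = (-25 + (-30)² + 35*(-30)) + (972*(1/2041) + 1316*(1/27)) = (-25 + 900 - 1050) + (972/2041 + 1316/27) = -175 + 2712200/55107 = -6931525/55107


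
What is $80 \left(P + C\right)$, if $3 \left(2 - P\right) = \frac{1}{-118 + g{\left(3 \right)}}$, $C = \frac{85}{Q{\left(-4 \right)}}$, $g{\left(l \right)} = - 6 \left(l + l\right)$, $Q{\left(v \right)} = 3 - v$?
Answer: $\frac{261400}{231} \approx 1131.6$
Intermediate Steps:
$g{\left(l \right)} = - 12 l$ ($g{\left(l \right)} = - 6 \cdot 2 l = - 12 l$)
$C = \frac{85}{7}$ ($C = \frac{85}{3 - -4} = \frac{85}{3 + 4} = \frac{85}{7} \approx 12.143$)
$P = \frac{925}{462}$ ($P = 2 - \frac{1}{3 \left(-118 - 36\right)} = 2 - \frac{1}{3 \left(-154\right)} = 2 - - \frac{1}{462} = 2 + \frac{1}{462} = \frac{925}{462} \approx 2.0022$)
$80 \left(P + C\right) = 80 \left(\frac{925}{462} + \frac{85}{7}\right) = 80 \cdot \frac{6535}{462} = \frac{261400}{231}$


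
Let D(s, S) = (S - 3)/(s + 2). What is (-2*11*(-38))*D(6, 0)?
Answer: -627/2 ≈ -313.50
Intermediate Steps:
D(s, S) = (-3 + S)/(2 + s)
(-2*11*(-38))*D(6, 0) = (-2*11*(-38))*((-3 + 0)/(2 + 6)) = (-22*(-38))*(-3/8) = 836*((1/8)*(-3)) = 836*(-3/8) = -627/2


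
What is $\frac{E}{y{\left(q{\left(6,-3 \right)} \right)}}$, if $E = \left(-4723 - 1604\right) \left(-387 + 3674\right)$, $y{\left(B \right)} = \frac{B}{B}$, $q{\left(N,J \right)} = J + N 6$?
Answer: $-20796849$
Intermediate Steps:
$q{\left(N,J \right)} = J + 6 N$
$y{\left(B \right)} = 1$
$E = -20796849$ ($E = \left(-6327\right) 3287 = -20796849$)
$\frac{E}{y{\left(q{\left(6,-3 \right)} \right)}} = - \frac{20796849}{1} = \left(-20796849\right) 1 = -20796849$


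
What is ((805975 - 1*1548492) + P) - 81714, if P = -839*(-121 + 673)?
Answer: -1287359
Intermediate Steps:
P = -463128 (P = -839*552 = -463128)
((805975 - 1*1548492) + P) - 81714 = ((805975 - 1*1548492) - 463128) - 81714 = ((805975 - 1548492) - 463128) - 81714 = (-742517 - 463128) - 81714 = -1205645 - 81714 = -1287359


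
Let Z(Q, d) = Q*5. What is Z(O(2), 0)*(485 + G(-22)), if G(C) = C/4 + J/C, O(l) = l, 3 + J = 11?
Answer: 52705/11 ≈ 4791.4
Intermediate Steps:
J = 8 (J = -3 + 11 = 8)
Z(Q, d) = 5*Q
G(C) = 8/C + C/4 (G(C) = C/4 + 8/C = 8/C + C/4)
Z(O(2), 0)*(485 + G(-22)) = (5*2)*(485 + (8/(-22) + (¼)*(-22))) = 10*(485 + (8*(-1/22) - 11/2)) = 10*(485 + (-4/11 - 11/2)) = 10*(485 - 129/22) = 10*(10541/22) = 52705/11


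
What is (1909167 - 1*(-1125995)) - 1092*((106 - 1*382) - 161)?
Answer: 3512366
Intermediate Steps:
(1909167 - 1*(-1125995)) - 1092*((106 - 1*382) - 161) = (1909167 + 1125995) - 1092*((106 - 382) - 161) = 3035162 - 1092*(-276 - 161) = 3035162 - 1092*(-437) = 3035162 + 477204 = 3512366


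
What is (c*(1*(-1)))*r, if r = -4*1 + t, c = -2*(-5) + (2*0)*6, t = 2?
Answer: 20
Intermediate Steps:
c = 10 (c = 10 + 0*6 = 10 + 0 = 10)
r = -2 (r = -4*1 + 2 = -4 + 2 = -2)
(c*(1*(-1)))*r = (10*(1*(-1)))*(-2) = (10*(-1))*(-2) = -10*(-2) = 20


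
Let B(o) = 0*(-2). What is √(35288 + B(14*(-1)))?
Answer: 2*√8822 ≈ 187.85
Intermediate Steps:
B(o) = 0
√(35288 + B(14*(-1))) = √(35288 + 0) = √35288 = 2*√8822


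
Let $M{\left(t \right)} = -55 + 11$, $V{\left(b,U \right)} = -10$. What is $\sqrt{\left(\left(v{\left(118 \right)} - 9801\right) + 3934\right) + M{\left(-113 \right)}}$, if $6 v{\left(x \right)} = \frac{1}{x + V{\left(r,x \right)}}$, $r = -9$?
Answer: $\frac{i \sqrt{7660654}}{36} \approx 76.883 i$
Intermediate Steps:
$M{\left(t \right)} = -44$
$v{\left(x \right)} = \frac{1}{6 \left(-10 + x\right)}$ ($v{\left(x \right)} = \frac{1}{6 \left(x - 10\right)} = \frac{1}{6 \left(-10 + x\right)}$)
$\sqrt{\left(\left(v{\left(118 \right)} - 9801\right) + 3934\right) + M{\left(-113 \right)}} = \sqrt{\left(\left(\frac{1}{6 \left(-10 + 118\right)} - 9801\right) + 3934\right) - 44} = \sqrt{\left(\left(\frac{1}{6 \cdot 108} - 9801\right) + 3934\right) - 44} = \sqrt{\left(\left(\frac{1}{6} \cdot \frac{1}{108} - 9801\right) + 3934\right) - 44} = \sqrt{\left(\left(\frac{1}{648} - 9801\right) + 3934\right) - 44} = \sqrt{\left(- \frac{6351047}{648} + 3934\right) - 44} = \sqrt{- \frac{3801815}{648} - 44} = \sqrt{- \frac{3830327}{648}} = \frac{i \sqrt{7660654}}{36}$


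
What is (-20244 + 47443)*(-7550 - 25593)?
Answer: -901456457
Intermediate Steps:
(-20244 + 47443)*(-7550 - 25593) = 27199*(-33143) = -901456457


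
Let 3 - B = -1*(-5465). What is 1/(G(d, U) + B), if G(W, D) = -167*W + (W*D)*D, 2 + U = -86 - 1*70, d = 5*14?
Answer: 1/1730328 ≈ 5.7792e-7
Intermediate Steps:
d = 70
U = -158 (U = -2 + (-86 - 1*70) = -2 + (-86 - 70) = -2 - 156 = -158)
G(W, D) = -167*W + W*D² (G(W, D) = -167*W + (D*W)*D = -167*W + W*D²)
B = -5462 (B = 3 - (-1)*(-5465) = 3 - 1*5465 = 3 - 5465 = -5462)
1/(G(d, U) + B) = 1/(70*(-167 + (-158)²) - 5462) = 1/(70*(-167 + 24964) - 5462) = 1/(70*24797 - 5462) = 1/(1735790 - 5462) = 1/1730328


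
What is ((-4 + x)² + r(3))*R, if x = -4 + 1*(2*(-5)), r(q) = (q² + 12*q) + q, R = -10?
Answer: -3720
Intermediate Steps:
r(q) = q² + 13*q
x = -14 (x = -4 + 1*(-10) = -4 - 10 = -14)
((-4 + x)² + r(3))*R = ((-4 - 14)² + 3*(13 + 3))*(-10) = ((-18)² + 3*16)*(-10) = (324 + 48)*(-10) = 372*(-10) = -3720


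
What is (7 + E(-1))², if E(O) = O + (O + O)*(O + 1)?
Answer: 36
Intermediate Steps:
E(O) = O + 2*O*(1 + O) (E(O) = O + (2*O)*(1 + O) = O + 2*O*(1 + O))
(7 + E(-1))² = (7 - (3 + 2*(-1)))² = (7 - (3 - 2))² = (7 - 1*1)² = (7 - 1)² = 6² = 36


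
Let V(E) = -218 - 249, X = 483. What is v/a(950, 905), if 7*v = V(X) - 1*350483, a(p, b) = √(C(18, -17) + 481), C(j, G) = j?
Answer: -350950*√499/3493 ≈ -2244.4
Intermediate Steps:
V(E) = -467
a(p, b) = √499 (a(p, b) = √(18 + 481) = √499)
v = -350950/7 (v = (-467 - 1*350483)/7 = (-467 - 350483)/7 = (⅐)*(-350950) = -350950/7 ≈ -50136.)
v/a(950, 905) = -350950*√499/499/7 = -350950*√499/3493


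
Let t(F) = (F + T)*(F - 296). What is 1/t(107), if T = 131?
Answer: -1/44982 ≈ -2.2231e-5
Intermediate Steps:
t(F) = (-296 + F)*(131 + F) (t(F) = (F + 131)*(F - 296) = (131 + F)*(-296 + F) = (-296 + F)*(131 + F))
1/t(107) = 1/(-38776 + 107² - 165*107) = 1/(-38776 + 11449 - 17655) = 1/(-44982) = -1/44982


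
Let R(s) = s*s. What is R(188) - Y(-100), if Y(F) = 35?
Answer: 35309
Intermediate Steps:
R(s) = s**2
R(188) - Y(-100) = 188**2 - 1*35 = 35344 - 35 = 35309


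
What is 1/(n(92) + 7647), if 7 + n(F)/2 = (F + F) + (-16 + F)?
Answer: 1/8153 ≈ 0.00012265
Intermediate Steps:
n(F) = -46 + 6*F (n(F) = -14 + 2*((F + F) + (-16 + F)) = -14 + 2*(2*F + (-16 + F)) = -14 + 2*(-16 + 3*F) = -14 + (-32 + 6*F) = -46 + 6*F)
1/(n(92) + 7647) = 1/((-46 + 6*92) + 7647) = 1/((-46 + 552) + 7647) = 1/(506 + 7647) = 1/8153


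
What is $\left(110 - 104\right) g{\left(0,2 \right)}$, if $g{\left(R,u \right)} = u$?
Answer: $12$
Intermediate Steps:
$\left(110 - 104\right) g{\left(0,2 \right)} = \left(110 - 104\right) 2 = 6 \cdot 2 = 12$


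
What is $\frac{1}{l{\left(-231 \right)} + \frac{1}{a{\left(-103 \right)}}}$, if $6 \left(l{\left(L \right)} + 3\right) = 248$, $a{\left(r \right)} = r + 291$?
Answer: $\frac{564}{21623} \approx 0.026083$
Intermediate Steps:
$a{\left(r \right)} = 291 + r$
$l{\left(L \right)} = \frac{115}{3}$ ($l{\left(L \right)} = -3 + \frac{1}{6} \cdot 248 = -3 + \frac{124}{3} = \frac{115}{3}$)
$\frac{1}{l{\left(-231 \right)} + \frac{1}{a{\left(-103 \right)}}} = \frac{1}{\frac{115}{3} + \frac{1}{291 - 103}} = \frac{1}{\frac{115}{3} + \frac{1}{188}} = \frac{1}{\frac{21623}{564}} = \frac{564}{21623}$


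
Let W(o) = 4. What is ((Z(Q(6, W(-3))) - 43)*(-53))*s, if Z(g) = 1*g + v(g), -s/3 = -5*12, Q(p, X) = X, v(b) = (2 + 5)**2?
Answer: -95400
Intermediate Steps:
v(b) = 49 (v(b) = 7**2 = 49)
s = 180 (s = -(-15)*12 = -3*(-60) = 180)
Z(g) = 49 + g (Z(g) = 1*g + 49 = g + 49 = 49 + g)
((Z(Q(6, W(-3))) - 43)*(-53))*s = (((49 + 4) - 43)*(-53))*180 = ((53 - 43)*(-53))*180 = (10*(-53))*180 = -530*180 = -95400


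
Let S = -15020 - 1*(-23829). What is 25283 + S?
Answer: 34092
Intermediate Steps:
S = 8809 (S = -15020 + 23829 = 8809)
25283 + S = 25283 + 8809 = 34092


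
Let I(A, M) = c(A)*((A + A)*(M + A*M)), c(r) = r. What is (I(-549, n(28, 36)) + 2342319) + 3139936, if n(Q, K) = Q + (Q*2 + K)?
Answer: -39634777265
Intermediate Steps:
n(Q, K) = K + 3*Q (n(Q, K) = Q + (2*Q + K) = Q + (K + 2*Q) = K + 3*Q)
I(A, M) = 2*A**2*(M + A*M) (I(A, M) = A*((A + A)*(M + A*M)) = A*((2*A)*(M + A*M)) = A*(2*A*(M + A*M)) = 2*A**2*(M + A*M))
(I(-549, n(28, 36)) + 2342319) + 3139936 = (2*(36 + 3*28)*(-549)**2*(1 - 549) + 2342319) + 3139936 = (2*(36 + 84)*301401*(-548) + 2342319) + 3139936 = (2*120*301401*(-548) + 2342319) + 3139936 = (-39640259520 + 2342319) + 3139936 = -39637917201 + 3139936 = -39634777265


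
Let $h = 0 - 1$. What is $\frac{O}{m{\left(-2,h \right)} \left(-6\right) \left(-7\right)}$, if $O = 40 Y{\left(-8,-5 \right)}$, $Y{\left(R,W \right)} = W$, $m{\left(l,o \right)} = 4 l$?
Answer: $\frac{25}{42} \approx 0.59524$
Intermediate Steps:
$h = -1$
$O = -200$ ($O = 40 \left(-5\right) = -200$)
$\frac{O}{m{\left(-2,h \right)} \left(-6\right) \left(-7\right)} = - \frac{200}{4 \left(-2\right) \left(-6\right) \left(-7\right)} = - \frac{200}{\left(-8\right) \left(-6\right) \left(-7\right)} = - \frac{200}{48 \left(-7\right)} = - \frac{200}{-336} = \left(-200\right) \left(- \frac{1}{336}\right) = \frac{25}{42}$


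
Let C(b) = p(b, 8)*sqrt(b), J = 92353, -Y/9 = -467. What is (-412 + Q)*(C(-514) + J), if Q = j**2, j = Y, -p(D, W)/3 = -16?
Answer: 1631396997341 + 847910256*I*sqrt(514) ≈ 1.6314e+12 + 1.9223e+10*I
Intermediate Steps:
Y = 4203 (Y = -9*(-467) = 4203)
p(D, W) = 48 (p(D, W) = -3*(-16) = 48)
j = 4203
C(b) = 48*sqrt(b)
Q = 17665209 (Q = 4203**2 = 17665209)
(-412 + Q)*(C(-514) + J) = (-412 + 17665209)*(48*sqrt(-514) + 92353) = 17664797*(48*(I*sqrt(514)) + 92353) = 17664797*(48*I*sqrt(514) + 92353) = 17664797*(92353 + 48*I*sqrt(514)) = 1631396997341 + 847910256*I*sqrt(514)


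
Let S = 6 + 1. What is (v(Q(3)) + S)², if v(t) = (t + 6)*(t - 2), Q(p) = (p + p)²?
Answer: 2059225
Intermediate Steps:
S = 7
Q(p) = 4*p² (Q(p) = (2*p)² = 4*p²)
v(t) = (-2 + t)*(6 + t) (v(t) = (6 + t)*(-2 + t) = (-2 + t)*(6 + t))
(v(Q(3)) + S)² = ((-12 + (4*3²)² + 4*(4*3²)) + 7)² = ((-12 + (4*9)² + 4*(4*9)) + 7)² = ((-12 + 36² + 4*36) + 7)² = ((-12 + 1296 + 144) + 7)² = (1428 + 7)² = 1435² = 2059225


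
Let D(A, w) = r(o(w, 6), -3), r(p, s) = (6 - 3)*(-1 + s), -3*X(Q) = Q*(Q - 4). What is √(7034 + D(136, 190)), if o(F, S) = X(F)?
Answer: √7022 ≈ 83.797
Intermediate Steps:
X(Q) = -Q*(-4 + Q)/3 (X(Q) = -Q*(Q - 4)/3 = -Q*(-4 + Q)/3)
o(F, S) = F*(4 - F)/3
r(p, s) = -3 + 3*s (r(p, s) = 3*(-1 + s) = -3 + 3*s)
D(A, w) = -12 (D(A, w) = -3 + 3*(-3) = -3 - 9 = -12)
√(7034 + D(136, 190)) = √(7034 - 12) = √7022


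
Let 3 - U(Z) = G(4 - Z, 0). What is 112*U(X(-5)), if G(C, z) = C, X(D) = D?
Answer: -672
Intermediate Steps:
U(Z) = -1 + Z (U(Z) = 3 - (4 - Z) = 3 + (-4 + Z) = -1 + Z)
112*U(X(-5)) = 112*(-1 - 5) = 112*(-6) = -672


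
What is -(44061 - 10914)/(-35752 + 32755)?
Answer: 3683/333 ≈ 11.060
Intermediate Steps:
-(44061 - 10914)/(-35752 + 32755) = -33147/(-2997) = -33147*(-1)/2997 = -1*(-3683/333) = 3683/333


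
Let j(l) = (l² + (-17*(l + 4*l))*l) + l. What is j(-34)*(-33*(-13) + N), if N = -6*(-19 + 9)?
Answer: -47500482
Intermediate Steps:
N = 60 (N = -6*(-10) = 60)
j(l) = l - 84*l² (j(l) = (l² + (-85*l)*l) + l = (l² - 85*l²) + l = -84*l² + l = l - 84*l²)
j(-34)*(-33*(-13) + N) = (-34*(1 - 84*(-34)))*(-33*(-13) + 60) = (-34*(1 + 2856))*(-3*(-143) + 60) = (-34*2857)*(429 + 60) = -97138*489 = -47500482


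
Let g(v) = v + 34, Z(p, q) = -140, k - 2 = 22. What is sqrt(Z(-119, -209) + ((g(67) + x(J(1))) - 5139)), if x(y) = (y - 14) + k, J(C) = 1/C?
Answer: I*sqrt(5167) ≈ 71.882*I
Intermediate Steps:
k = 24 (k = 2 + 22 = 24)
J(C) = 1/C
x(y) = 10 + y (x(y) = (y - 14) + 24 = (-14 + y) + 24 = 10 + y)
g(v) = 34 + v
sqrt(Z(-119, -209) + ((g(67) + x(J(1))) - 5139)) = sqrt(-140 + (((34 + 67) + (10 + 1/1)) - 5139)) = sqrt(-140 + ((101 + (10 + 1)) - 5139)) = sqrt(-140 + ((101 + 11) - 5139)) = sqrt(-140 + (112 - 5139)) = sqrt(-140 - 5027) = sqrt(-5167) = I*sqrt(5167)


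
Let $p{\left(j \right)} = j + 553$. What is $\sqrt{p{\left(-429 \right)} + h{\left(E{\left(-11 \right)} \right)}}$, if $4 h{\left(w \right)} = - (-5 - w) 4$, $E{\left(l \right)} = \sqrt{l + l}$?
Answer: $\sqrt{129 + i \sqrt{22}} \approx 11.36 + 0.2064 i$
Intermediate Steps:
$E{\left(l \right)} = \sqrt{2} \sqrt{l}$ ($E{\left(l \right)} = \sqrt{2 l} = \sqrt{2} \sqrt{l}$)
$p{\left(j \right)} = 553 + j$
$h{\left(w \right)} = 5 + w$ ($h{\left(w \right)} = \frac{- (-5 - w) 4}{4} = \frac{\left(5 + w\right) 4}{4} = \frac{20 + 4 w}{4} = 5 + w$)
$\sqrt{p{\left(-429 \right)} + h{\left(E{\left(-11 \right)} \right)}} = \sqrt{\left(553 - 429\right) + \left(5 + \sqrt{2} \sqrt{-11}\right)} = \sqrt{124 + \left(5 + \sqrt{2} i \sqrt{11}\right)} = \sqrt{124 + \left(5 + i \sqrt{22}\right)} = \sqrt{129 + i \sqrt{22}}$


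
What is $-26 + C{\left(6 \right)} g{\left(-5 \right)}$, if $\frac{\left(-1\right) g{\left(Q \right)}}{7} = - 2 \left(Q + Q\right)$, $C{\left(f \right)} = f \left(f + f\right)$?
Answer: $-10106$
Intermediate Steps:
$C{\left(f \right)} = 2 f^{2}$ ($C{\left(f \right)} = f 2 f = 2 f^{2}$)
$g{\left(Q \right)} = 28 Q$ ($g{\left(Q \right)} = - 7 \left(- 2 \left(Q + Q\right)\right) = - 7 \left(- 2 \cdot 2 Q\right) = - 7 \left(- 4 Q\right) = 28 Q$)
$-26 + C{\left(6 \right)} g{\left(-5 \right)} = -26 + 2 \cdot 6^{2} \cdot 28 \left(-5\right) = -26 + 2 \cdot 36 \left(-140\right) = -26 + 72 \left(-140\right) = -26 - 10080 = -10106$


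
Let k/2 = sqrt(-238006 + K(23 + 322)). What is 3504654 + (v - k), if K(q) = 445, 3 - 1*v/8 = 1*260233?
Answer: 1422814 - 2*I*sqrt(237561) ≈ 1.4228e+6 - 974.8*I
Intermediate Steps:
v = -2081840 (v = 24 - 8*260233 = 24 - 2081864 = -2081840)
k = 2*I*sqrt(237561) (k = 2*sqrt(-238006 + 445) = 2*sqrt(-237561) = 2*(I*sqrt(237561)) = 2*I*sqrt(237561) ≈ 974.8*I)
3504654 + (v - k) = 3504654 + (-2081840 - 2*I*sqrt(237561)) = 1422814 - 2*I*sqrt(237561)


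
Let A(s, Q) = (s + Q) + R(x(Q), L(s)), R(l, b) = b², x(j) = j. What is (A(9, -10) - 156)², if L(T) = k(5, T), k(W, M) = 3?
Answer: 21904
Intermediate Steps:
L(T) = 3
A(s, Q) = 9 + Q + s (A(s, Q) = (s + Q) + 3² = (Q + s) + 9 = 9 + Q + s)
(A(9, -10) - 156)² = ((9 - 10 + 9) - 156)² = (8 - 156)² = (-148)² = 21904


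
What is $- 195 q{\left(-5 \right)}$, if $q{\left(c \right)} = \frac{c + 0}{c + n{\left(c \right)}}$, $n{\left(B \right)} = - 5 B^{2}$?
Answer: $- \frac{15}{2} \approx -7.5$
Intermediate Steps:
$q{\left(c \right)} = \frac{c}{c - 5 c^{2}}$ ($q{\left(c \right)} = \frac{c + 0}{c - 5 c^{2}} = \frac{c}{c - 5 c^{2}}$)
$- 195 q{\left(-5 \right)} = - 195 \left(- \frac{1}{-1 + 5 \left(-5\right)}\right) = - 195 \left(- \frac{1}{-1 - 25}\right) = - 195 \left(- \frac{1}{-26}\right) = - 195 \left(\left(-1\right) \left(- \frac{1}{26}\right)\right) = \left(-195\right) \frac{1}{26} = - \frac{15}{2}$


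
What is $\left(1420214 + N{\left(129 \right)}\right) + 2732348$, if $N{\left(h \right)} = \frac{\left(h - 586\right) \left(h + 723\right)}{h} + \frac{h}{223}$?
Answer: $\frac{39789979841}{9589} \approx 4.1495 \cdot 10^{6}$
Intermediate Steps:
$N{\left(h \right)} = \frac{h}{223} + \frac{\left(-586 + h\right) \left(723 + h\right)}{h}$ ($N{\left(h \right)} = \frac{\left(-586 + h\right) \left(723 + h\right)}{h} + h \frac{1}{223} = \frac{\left(-586 + h\right) \left(723 + h\right)}{h} + \frac{h}{223} = \frac{h}{223} + \frac{\left(-586 + h\right) \left(723 + h\right)}{h}$)
$\left(1420214 + N{\left(129 \right)}\right) + 2732348 = \left(1420214 + \left(137 - \frac{423678}{129} + \frac{224}{223} \cdot 129\right)\right) + 2732348 = \left(1420214 + \left(137 - \frac{141226}{43} + \frac{28896}{223}\right)\right) + 2732348 = \left(1420214 - \frac{28937177}{9589}\right) + 2732348 = \frac{13589494869}{9589} + 2732348 = \frac{39789979841}{9589}$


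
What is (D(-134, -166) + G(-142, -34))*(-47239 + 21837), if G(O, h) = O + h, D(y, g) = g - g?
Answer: 4470752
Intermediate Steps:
D(y, g) = 0
(D(-134, -166) + G(-142, -34))*(-47239 + 21837) = (0 + (-142 - 34))*(-47239 + 21837) = (0 - 176)*(-25402) = -176*(-25402) = 4470752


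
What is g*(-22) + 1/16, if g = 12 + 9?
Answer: -7391/16 ≈ -461.94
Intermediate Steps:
g = 21
g*(-22) + 1/16 = 21*(-22) + 1/16 = -462 + 1/16 = -7391/16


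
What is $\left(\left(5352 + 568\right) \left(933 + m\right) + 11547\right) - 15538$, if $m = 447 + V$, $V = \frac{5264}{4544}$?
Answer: $\frac{580245159}{71} \approx 8.1725 \cdot 10^{6}$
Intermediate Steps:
$V = \frac{329}{284}$ ($V = 5264 \cdot \frac{1}{4544} = \frac{329}{284} \approx 1.1585$)
$m = \frac{127277}{284}$ ($m = 447 + \frac{329}{284} = \frac{127277}{284} \approx 448.16$)
$\left(\left(5352 + 568\right) \left(933 + m\right) + 11547\right) - 15538 = \left(\left(5352 + 568\right) \left(933 + \frac{127277}{284}\right) + 11547\right) - 15538 = \left(5920 \cdot \frac{392249}{284} + 11547\right) - 15538 = \left(\frac{580528520}{71} + 11547\right) - 15538 = \frac{581348357}{71} - 15538 = \frac{580245159}{71}$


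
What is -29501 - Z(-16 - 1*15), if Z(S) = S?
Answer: -29470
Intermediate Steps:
-29501 - Z(-16 - 1*15) = -29501 - (-16 - 1*15) = -29501 - (-16 - 15) = -29501 - 1*(-31) = -29501 + 31 = -29470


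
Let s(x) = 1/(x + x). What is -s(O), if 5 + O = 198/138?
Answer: 23/164 ≈ 0.14024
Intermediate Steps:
O = -82/23 (O = -5 + 198/138 = -5 + 198*(1/138) = -5 + 33/23 = -82/23 ≈ -3.5652)
s(x) = 1/(2*x)
-s(O) = -1/(2*(-82/23)) = -(-23)/(2*82) = -1*(-23/164) = 23/164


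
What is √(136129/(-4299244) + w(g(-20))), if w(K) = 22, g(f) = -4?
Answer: √101512931396829/2149622 ≈ 4.6870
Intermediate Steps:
√(136129/(-4299244) + w(g(-20))) = √(136129/(-4299244) + 22) = √(136129*(-1/4299244) + 22) = √(-136129/4299244 + 22) = √(94447239/4299244) = √101512931396829/2149622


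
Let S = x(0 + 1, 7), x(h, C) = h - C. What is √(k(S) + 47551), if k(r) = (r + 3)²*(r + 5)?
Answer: √47542 ≈ 218.04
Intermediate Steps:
S = -6 (S = (0 + 1) - 1*7 = 1 - 7 = -6)
k(r) = (3 + r)²*(5 + r)
√(k(S) + 47551) = √((3 - 6)²*(5 - 6) + 47551) = √((-3)²*(-1) + 47551) = √(9*(-1) + 47551) = √(-9 + 47551) = √47542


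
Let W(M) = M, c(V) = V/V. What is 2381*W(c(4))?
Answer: 2381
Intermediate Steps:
c(V) = 1
2381*W(c(4)) = 2381*1 = 2381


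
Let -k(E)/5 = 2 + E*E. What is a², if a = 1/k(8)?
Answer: 1/108900 ≈ 9.1827e-6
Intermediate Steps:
k(E) = -10 - 5*E² (k(E) = -5*(2 + E*E) = -5*(2 + E²) = -10 - 5*E²)
a = -1/330 (a = 1/(-10 - 5*8²) = 1/(-10 - 5*64) = 1/(-10 - 320) = 1/(-330) = -1/330 ≈ -0.0030303)
a² = (-1/330)² = 1/108900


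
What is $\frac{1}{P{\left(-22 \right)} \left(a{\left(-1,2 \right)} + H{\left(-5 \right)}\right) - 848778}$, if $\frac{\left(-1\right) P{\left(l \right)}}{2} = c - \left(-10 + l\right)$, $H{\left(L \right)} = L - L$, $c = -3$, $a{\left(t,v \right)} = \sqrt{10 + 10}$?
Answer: $- \frac{424389}{360212013002} + \frac{29 \sqrt{5}}{180106006501} \approx -1.1778 \cdot 10^{-6}$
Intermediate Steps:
$a{\left(t,v \right)} = 2 \sqrt{5}$ ($a{\left(t,v \right)} = \sqrt{20} = 2 \sqrt{5}$)
$H{\left(L \right)} = 0$
$P{\left(l \right)} = -14 + 2 l$ ($P{\left(l \right)} = - 2 \left(-3 - \left(-10 + l\right)\right) = - 2 \left(7 - l\right) = -14 + 2 l$)
$\frac{1}{P{\left(-22 \right)} \left(a{\left(-1,2 \right)} + H{\left(-5 \right)}\right) - 848778} = \frac{1}{\left(-14 + 2 \left(-22\right)\right) \left(2 \sqrt{5} + 0\right) - 848778} = \frac{1}{\left(-14 - 44\right) 2 \sqrt{5} - 848778} = \frac{1}{- 58 \cdot 2 \sqrt{5} - 848778} = \frac{1}{- 116 \sqrt{5} - 848778} = \frac{1}{-848778 - 116 \sqrt{5}}$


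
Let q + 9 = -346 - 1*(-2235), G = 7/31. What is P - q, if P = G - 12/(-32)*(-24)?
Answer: -58552/31 ≈ -1888.8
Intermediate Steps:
G = 7/31 (G = 7*(1/31) = 7/31 ≈ 0.22581)
P = -272/31 (P = 7/31 - 12/(-32)*(-24) = 7/31 - 12*(-1/32)*(-24) = 7/31 + (3/8)*(-24) = 7/31 - 9 = -272/31 ≈ -8.7742)
q = 1880 (q = -9 + (-346 - 1*(-2235)) = -9 + (-346 + 2235) = -9 + 1889 = 1880)
P - q = -272/31 - 1*1880 = -272/31 - 1880 = -58552/31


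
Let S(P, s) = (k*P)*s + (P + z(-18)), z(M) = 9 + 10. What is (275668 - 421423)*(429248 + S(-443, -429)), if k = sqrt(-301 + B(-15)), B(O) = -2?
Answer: -62503242120 - 27700300485*I*sqrt(303) ≈ -6.2503e+10 - 4.8218e+11*I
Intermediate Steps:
z(M) = 19
k = I*sqrt(303) (k = sqrt(-301 - 2) = sqrt(-303) = I*sqrt(303) ≈ 17.407*I)
S(P, s) = 19 + P + I*P*s*sqrt(303) (S(P, s) = ((I*sqrt(303))*P)*s + (P + 19) = (I*P*sqrt(303))*s + (19 + P) = I*P*s*sqrt(303) + (19 + P) = 19 + P + I*P*s*sqrt(303))
(275668 - 421423)*(429248 + S(-443, -429)) = (275668 - 421423)*(429248 + (19 - 443 + I*(-443)*(-429)*sqrt(303))) = -145755*(429248 + (19 - 443 + 190047*I*sqrt(303))) = -145755*(429248 + (-424 + 190047*I*sqrt(303))) = -145755*(428824 + 190047*I*sqrt(303)) = -62503242120 - 27700300485*I*sqrt(303)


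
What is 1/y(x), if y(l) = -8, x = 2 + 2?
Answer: -⅛ ≈ -0.12500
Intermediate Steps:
x = 4
1/y(x) = 1/(-8) = -⅛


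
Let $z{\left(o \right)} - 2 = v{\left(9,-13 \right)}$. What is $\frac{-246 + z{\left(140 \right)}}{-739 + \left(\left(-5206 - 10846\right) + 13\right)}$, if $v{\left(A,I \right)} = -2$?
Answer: $\frac{123}{8389} \approx 0.014662$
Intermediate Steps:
$z{\left(o \right)} = 0$ ($z{\left(o \right)} = 2 - 2 = 0$)
$\frac{-246 + z{\left(140 \right)}}{-739 + \left(\left(-5206 - 10846\right) + 13\right)} = \frac{-246 + 0}{-739 + \left(\left(-5206 - 10846\right) + 13\right)} = - \frac{246}{-739 + \left(-16052 + 13\right)} = - \frac{246}{-739 - 16039} = - \frac{246}{-16778} = \left(-246\right) \left(- \frac{1}{16778}\right) = \frac{123}{8389}$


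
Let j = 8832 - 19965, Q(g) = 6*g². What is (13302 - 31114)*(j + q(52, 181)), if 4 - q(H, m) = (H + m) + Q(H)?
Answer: 491361832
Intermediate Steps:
j = -11133
q(H, m) = 4 - H - m - 6*H² (q(H, m) = 4 - ((H + m) + 6*H²) = 4 - (H + m + 6*H²) = 4 + (-H - m - 6*H²) = 4 - H - m - 6*H²)
(13302 - 31114)*(j + q(52, 181)) = (13302 - 31114)*(-11133 + (4 - 1*52 - 1*181 - 6*52²)) = -17812*(-11133 + (4 - 52 - 181 - 6*2704)) = -17812*(-11133 + (4 - 52 - 181 - 16224)) = -17812*(-11133 - 16453) = -17812*(-27586) = 491361832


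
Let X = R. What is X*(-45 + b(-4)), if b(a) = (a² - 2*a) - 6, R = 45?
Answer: -1215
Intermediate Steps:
X = 45
b(a) = -6 + a² - 2*a
X*(-45 + b(-4)) = 45*(-45 + (-6 + (-4)² - 2*(-4))) = 45*(-45 + (-6 + 16 + 8)) = 45*(-45 + 18) = 45*(-27) = -1215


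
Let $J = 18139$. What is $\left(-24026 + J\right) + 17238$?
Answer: $11351$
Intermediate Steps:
$\left(-24026 + J\right) + 17238 = \left(-24026 + 18139\right) + 17238 = -5887 + 17238 = 11351$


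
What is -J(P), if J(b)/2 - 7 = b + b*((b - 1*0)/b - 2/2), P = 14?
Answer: -42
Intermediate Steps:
J(b) = 14 + 2*b (J(b) = 14 + 2*(b + b*((b - 1*0)/b - 2/2)) = 14 + 2*(b + b*((b + 0)/b - 2*½)) = 14 + 2*(b + b*(b/b - 1)) = 14 + 2*(b + b*(1 - 1)) = 14 + 2*(b + b*0) = 14 + 2*(b + 0) = 14 + 2*b)
-J(P) = -(14 + 2*14) = -(14 + 28) = -1*42 = -42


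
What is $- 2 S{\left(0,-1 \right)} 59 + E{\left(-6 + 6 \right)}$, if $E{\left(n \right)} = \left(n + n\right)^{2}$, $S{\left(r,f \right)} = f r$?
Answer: $0$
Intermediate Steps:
$E{\left(n \right)} = 4 n^{2}$ ($E{\left(n \right)} = \left(2 n\right)^{2} = 4 n^{2}$)
$- 2 S{\left(0,-1 \right)} 59 + E{\left(-6 + 6 \right)} = - 2 \left(\left(-1\right) 0\right) 59 + 4 \left(-6 + 6\right)^{2} = \left(-2\right) 0 \cdot 59 + 4 \cdot 0^{2} = 0 \cdot 59 + 4 \cdot 0 = 0 + 0 = 0$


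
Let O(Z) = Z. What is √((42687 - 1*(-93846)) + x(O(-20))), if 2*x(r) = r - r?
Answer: √136533 ≈ 369.50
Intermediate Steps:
x(r) = 0 (x(r) = (r - r)/2 = (½)*0 = 0)
√((42687 - 1*(-93846)) + x(O(-20))) = √((42687 - 1*(-93846)) + 0) = √((42687 + 93846) + 0) = √(136533 + 0) = √136533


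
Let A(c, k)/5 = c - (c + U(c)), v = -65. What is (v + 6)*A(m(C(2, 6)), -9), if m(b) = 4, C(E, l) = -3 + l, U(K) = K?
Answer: 1180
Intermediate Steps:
A(c, k) = -5*c (A(c, k) = 5*(c - (c + c)) = 5*(c - 2*c) = 5*(-c) = -5*c)
(v + 6)*A(m(C(2, 6)), -9) = (-65 + 6)*(-5*4) = -59*(-20) = 1180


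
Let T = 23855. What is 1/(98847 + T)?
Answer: 1/122702 ≈ 8.1498e-6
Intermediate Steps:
1/(98847 + T) = 1/(98847 + 23855) = 1/122702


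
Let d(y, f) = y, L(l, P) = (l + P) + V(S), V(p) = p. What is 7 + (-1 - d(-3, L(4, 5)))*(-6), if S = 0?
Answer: -5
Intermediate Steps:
L(l, P) = P + l (L(l, P) = (l + P) + 0 = (P + l) + 0 = P + l)
7 + (-1 - d(-3, L(4, 5)))*(-6) = 7 + (-1 - 1*(-3))*(-6) = 7 + (-1 + 3)*(-6) = 7 + 2*(-6) = 7 - 12 = -5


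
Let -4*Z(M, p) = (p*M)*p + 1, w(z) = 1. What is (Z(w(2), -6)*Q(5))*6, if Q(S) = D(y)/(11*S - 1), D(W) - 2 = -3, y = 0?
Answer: 37/36 ≈ 1.0278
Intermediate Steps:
D(W) = -1 (D(W) = 2 - 3 = -1)
Q(S) = -1/(-1 + 11*S) (Q(S) = -1/(11*S - 1) = -1/(-1 + 11*S))
Z(M, p) = -1/4 - M*p**2/4 (Z(M, p) = -((p*M)*p + 1)/4 = -((M*p)*p + 1)/4 = -(M*p**2 + 1)/4 = -(1 + M*p**2)/4 = -1/4 - M*p**2/4)
(Z(w(2), -6)*Q(5))*6 = ((-1/4 - 1/4*1*(-6)**2)*(-1/(-1 + 11*5)))*6 = ((-1/4 - 1/4*1*36)*(-1/(-1 + 55)))*6 = ((-1/4 - 9)*(-1/54))*6 = -(-37)/(4*54)*6 = -37/4*(-1/54)*6 = (37/216)*6 = 37/36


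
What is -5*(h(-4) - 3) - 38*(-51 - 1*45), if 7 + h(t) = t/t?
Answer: 3693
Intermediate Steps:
h(t) = -6 (h(t) = -7 + t/t = -7 + 1 = -6)
-5*(h(-4) - 3) - 38*(-51 - 1*45) = -5*(-6 - 3) - 38*(-51 - 1*45) = -5*(-9) - 38*(-51 - 45) = 45 - 38*(-96) = 45 + 3648 = 3693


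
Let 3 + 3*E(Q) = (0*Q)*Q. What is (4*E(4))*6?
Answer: -24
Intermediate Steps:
E(Q) = -1 (E(Q) = -1 + ((0*Q)*Q)/3 = -1 + (0*Q)/3 = -1 + (1/3)*0 = -1 + 0 = -1)
(4*E(4))*6 = (4*(-1))*6 = -4*6 = -24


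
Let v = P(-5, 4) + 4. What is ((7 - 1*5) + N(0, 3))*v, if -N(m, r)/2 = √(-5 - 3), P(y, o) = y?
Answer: -2 + 4*I*√2 ≈ -2.0 + 5.6569*I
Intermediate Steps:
N(m, r) = -4*I*√2 (N(m, r) = -2*√(-5 - 3) = -4*I*√2)
v = -1 (v = -5 + 4 = -1)
((7 - 1*5) + N(0, 3))*v = ((7 - 1*5) - 4*I*√2)*(-1) = ((7 - 5) - 4*I*√2)*(-1) = (2 - 4*I*√2)*(-1) = -2 + 4*I*√2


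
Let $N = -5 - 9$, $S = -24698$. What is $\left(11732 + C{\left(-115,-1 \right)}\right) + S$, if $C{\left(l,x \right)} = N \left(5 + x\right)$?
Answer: $-13022$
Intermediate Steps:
$N = -14$ ($N = -5 - 9 = -14$)
$C{\left(l,x \right)} = -70 - 14 x$ ($C{\left(l,x \right)} = - 14 \left(5 + x\right) = -70 - 14 x$)
$\left(11732 + C{\left(-115,-1 \right)}\right) + S = \left(11732 - 56\right) - 24698 = 11676 - 24698 = -13022$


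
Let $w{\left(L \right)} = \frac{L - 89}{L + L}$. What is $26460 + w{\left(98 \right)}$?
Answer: $\frac{5186169}{196} \approx 26460.0$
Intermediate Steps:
$w{\left(L \right)} = \frac{-89 + L}{2 L}$
$26460 + w{\left(98 \right)} = 26460 + \frac{-89 + 98}{2 \cdot 98} = 26460 + \frac{1}{2} \cdot \frac{1}{98} \cdot 9 = 26460 + \frac{9}{196} = \frac{5186169}{196}$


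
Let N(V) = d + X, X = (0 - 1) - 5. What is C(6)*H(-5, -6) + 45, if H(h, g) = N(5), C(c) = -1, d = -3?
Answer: 54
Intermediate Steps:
X = -6 (X = -1 - 5 = -6)
N(V) = -9 (N(V) = -3 - 6 = -9)
H(h, g) = -9
C(6)*H(-5, -6) + 45 = -1*(-9) + 45 = 9 + 45 = 54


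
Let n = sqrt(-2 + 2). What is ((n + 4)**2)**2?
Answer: 256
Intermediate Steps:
n = 0 (n = sqrt(0) = 0)
((n + 4)**2)**2 = ((0 + 4)**2)**2 = (4**2)**2 = 16**2 = 256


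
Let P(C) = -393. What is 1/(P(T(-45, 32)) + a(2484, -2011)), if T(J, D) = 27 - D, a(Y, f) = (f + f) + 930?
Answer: -1/3485 ≈ -0.00028694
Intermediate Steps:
a(Y, f) = 930 + 2*f (a(Y, f) = 2*f + 930 = 930 + 2*f)
1/(P(T(-45, 32)) + a(2484, -2011)) = 1/(-393 + (930 + 2*(-2011))) = 1/(-393 + (930 - 4022)) = 1/(-393 - 3092) = 1/(-3485) = -1/3485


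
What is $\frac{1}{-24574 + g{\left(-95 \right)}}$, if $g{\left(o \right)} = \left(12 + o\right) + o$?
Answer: $- \frac{1}{24752} \approx -4.0401 \cdot 10^{-5}$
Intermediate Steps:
$g{\left(o \right)} = 12 + 2 o$
$\frac{1}{-24574 + g{\left(-95 \right)}} = \frac{1}{-24574 + \left(12 + 2 \left(-95\right)\right)} = \frac{1}{-24574 + \left(12 - 190\right)} = \frac{1}{-24574 - 178} = \frac{1}{-24752} = - \frac{1}{24752}$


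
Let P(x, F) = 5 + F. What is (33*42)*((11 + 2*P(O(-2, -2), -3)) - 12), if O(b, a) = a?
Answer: 4158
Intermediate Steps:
(33*42)*((11 + 2*P(O(-2, -2), -3)) - 12) = (33*42)*((11 + 2*(5 - 3)) - 12) = 1386*((11 + 2*2) - 12) = 1386*((11 + 4) - 12) = 1386*(15 - 12) = 1386*3 = 4158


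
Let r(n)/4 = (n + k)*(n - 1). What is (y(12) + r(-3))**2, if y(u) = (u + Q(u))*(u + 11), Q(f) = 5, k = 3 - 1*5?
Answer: 221841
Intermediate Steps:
k = -2 (k = 3 - 5 = -2)
y(u) = (5 + u)*(11 + u) (y(u) = (u + 5)*(u + 11) = (5 + u)*(11 + u))
r(n) = 4*(-1 + n)*(-2 + n) (r(n) = 4*((n - 2)*(n - 1)) = 4*((-2 + n)*(-1 + n)) = 4*((-1 + n)*(-2 + n)) = 4*(-1 + n)*(-2 + n))
(y(12) + r(-3))**2 = ((55 + 12**2 + 16*12) + (8 - 12*(-3) + 4*(-3)**2))**2 = ((55 + 144 + 192) + (8 + 36 + 4*9))**2 = (391 + (8 + 36 + 36))**2 = (391 + 80)**2 = 471**2 = 221841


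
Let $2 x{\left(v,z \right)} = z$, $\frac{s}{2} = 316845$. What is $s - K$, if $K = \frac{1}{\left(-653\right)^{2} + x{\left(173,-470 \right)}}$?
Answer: $\frac{270062202059}{426174} \approx 6.3369 \cdot 10^{5}$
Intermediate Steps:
$s = 633690$ ($s = 2 \cdot 316845 = 633690$)
$x{\left(v,z \right)} = \frac{z}{2}$
$K = \frac{1}{426174}$ ($K = \frac{1}{\left(-653\right)^{2} + \frac{1}{2} \left(-470\right)} = \frac{1}{426409 - 235} = \frac{1}{426174} \approx 2.3465 \cdot 10^{-6}$)
$s - K = 633690 - \frac{1}{426174} = \frac{270062202059}{426174}$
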